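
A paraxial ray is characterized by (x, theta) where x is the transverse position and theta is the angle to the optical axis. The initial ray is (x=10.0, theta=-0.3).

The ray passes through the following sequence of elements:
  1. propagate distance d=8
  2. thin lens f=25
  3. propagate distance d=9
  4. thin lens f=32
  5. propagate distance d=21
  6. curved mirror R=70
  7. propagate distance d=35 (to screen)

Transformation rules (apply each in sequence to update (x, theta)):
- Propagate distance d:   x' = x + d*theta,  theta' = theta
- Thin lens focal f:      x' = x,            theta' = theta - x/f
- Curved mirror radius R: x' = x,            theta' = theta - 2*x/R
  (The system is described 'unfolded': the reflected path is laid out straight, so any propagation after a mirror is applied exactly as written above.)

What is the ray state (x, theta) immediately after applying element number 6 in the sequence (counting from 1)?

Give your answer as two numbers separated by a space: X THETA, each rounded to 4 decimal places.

Initial: x=10.0000 theta=-0.3000
After 1 (propagate distance d=8): x=7.6000 theta=-0.3000
After 2 (thin lens f=25): x=7.6000 theta=-0.6040
After 3 (propagate distance d=9): x=2.1640 theta=-0.6040
After 4 (thin lens f=32): x=2.1640 theta=-5373/8000 (≈-0.6716)
After 5 (propagate distance d=21): x=-95521/8000 (≈-11.9401) theta=-5373/8000 (≈-0.6716)
After 6 (curved mirror R=70): x=-95521/8000 (≈-11.9401) theta=-46267/140000 (≈-0.3305)
Rounded to 4 decimal places: x = -11.9401, theta = -0.3305

Answer: -11.9401 -0.3305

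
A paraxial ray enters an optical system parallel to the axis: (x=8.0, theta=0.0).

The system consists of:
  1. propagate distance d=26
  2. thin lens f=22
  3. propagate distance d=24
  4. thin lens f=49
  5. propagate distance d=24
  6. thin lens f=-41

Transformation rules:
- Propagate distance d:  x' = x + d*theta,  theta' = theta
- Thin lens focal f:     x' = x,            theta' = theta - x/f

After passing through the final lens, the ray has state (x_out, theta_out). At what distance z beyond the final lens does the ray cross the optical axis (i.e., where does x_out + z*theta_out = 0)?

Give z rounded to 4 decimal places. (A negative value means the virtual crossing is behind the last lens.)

Answer: -15.9423

Derivation:
Initial: x=8.0000 theta=0.0000
After 1 (propagate distance d=26): x=8.0000 theta=0.0000
After 2 (thin lens f=22): x=8.0000 theta=-4/11 (≈-0.3636)
After 3 (propagate distance d=24): x=-8/11 (≈-0.7273) theta=-4/11 (≈-0.3636)
After 4 (thin lens f=49): x=-8/11 (≈-0.7273) theta=-188/539 (≈-0.3488)
After 5 (propagate distance d=24): x=-4904/539 (≈-9.0983) theta=-188/539 (≈-0.3488)
After 6 (thin lens f=-41): x=-4904/539 (≈-9.0983) theta=-12612/22099 (≈-0.5707)
z_focus = -x_out/theta_out = -(-4904/539)/(-12612/22099) = -50266/3153 ≈ -15.9423
Rounded to 4 decimal places: z = -15.9423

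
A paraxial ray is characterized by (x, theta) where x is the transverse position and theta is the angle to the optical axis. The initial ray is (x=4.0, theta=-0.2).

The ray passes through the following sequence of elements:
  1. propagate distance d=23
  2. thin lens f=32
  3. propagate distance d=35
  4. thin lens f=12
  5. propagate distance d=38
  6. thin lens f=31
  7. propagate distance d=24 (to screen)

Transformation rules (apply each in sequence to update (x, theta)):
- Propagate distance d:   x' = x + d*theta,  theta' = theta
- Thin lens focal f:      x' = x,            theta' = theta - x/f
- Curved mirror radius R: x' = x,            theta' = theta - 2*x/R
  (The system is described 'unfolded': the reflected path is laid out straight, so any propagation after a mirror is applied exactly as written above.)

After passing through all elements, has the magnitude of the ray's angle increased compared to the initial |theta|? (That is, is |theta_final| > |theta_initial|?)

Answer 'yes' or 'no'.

Initial: x=4.0000 theta=-0.2000
After 1 (propagate distance d=23): x=-0.6000 theta=-0.2000
After 2 (thin lens f=32): x=-0.6000 theta=-29/160 (≈-0.1813)
After 3 (propagate distance d=35): x=-1111/160 (≈-6.9438) theta=-29/160 (≈-0.1813)
After 4 (thin lens f=12): x=-1111/160 (≈-6.9438) theta=763/1920 (≈0.3974)
After 5 (propagate distance d=38): x=7831/960 (≈8.1573) theta=763/1920 (≈0.3974)
After 6 (thin lens f=31): x=7831/960 (≈8.1573) theta=7991/59520 (≈0.1343)
After 7 (propagate distance d=24 (to screen)): x=338653/29760 (≈11.3795) theta=7991/59520 (≈0.1343)
|theta_initial|=0.2000 |theta_final|=7991/59520 (≈0.1343) -> not increased

Answer: no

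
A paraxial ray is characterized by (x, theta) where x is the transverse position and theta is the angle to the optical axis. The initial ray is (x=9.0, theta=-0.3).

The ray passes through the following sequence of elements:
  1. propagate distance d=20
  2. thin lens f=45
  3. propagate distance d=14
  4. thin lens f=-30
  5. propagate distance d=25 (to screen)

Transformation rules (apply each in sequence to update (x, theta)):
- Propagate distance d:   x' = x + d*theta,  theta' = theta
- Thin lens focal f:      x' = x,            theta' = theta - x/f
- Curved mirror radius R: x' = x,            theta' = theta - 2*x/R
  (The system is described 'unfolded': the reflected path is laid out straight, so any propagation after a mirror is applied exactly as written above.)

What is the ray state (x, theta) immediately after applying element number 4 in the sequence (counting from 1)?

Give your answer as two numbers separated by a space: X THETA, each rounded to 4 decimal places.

Initial: x=9.0000 theta=-0.3000
After 1 (propagate distance d=20): x=3.0000 theta=-0.3000
After 2 (thin lens f=45): x=3.0000 theta=-11/30 (≈-0.3667)
After 3 (propagate distance d=14): x=-32/15 (≈-2.1333) theta=-11/30 (≈-0.3667)
After 4 (thin lens f=-30): x=-32/15 (≈-2.1333) theta=-197/450 (≈-0.4378)
Rounded to 4 decimal places: x = -2.1333, theta = -0.4378

Answer: -2.1333 -0.4378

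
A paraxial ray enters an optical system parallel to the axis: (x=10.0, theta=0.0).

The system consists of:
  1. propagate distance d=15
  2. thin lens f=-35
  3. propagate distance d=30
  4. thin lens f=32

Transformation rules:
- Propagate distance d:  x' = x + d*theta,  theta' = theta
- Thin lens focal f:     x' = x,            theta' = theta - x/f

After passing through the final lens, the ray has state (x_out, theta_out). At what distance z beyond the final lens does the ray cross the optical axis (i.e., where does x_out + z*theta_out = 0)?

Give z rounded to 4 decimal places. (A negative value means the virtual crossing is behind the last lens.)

Initial: x=10.0000 theta=0.0000
After 1 (propagate distance d=15): x=10.0000 theta=0.0000
After 2 (thin lens f=-35): x=10.0000 theta=2/7 (≈0.2857)
After 3 (propagate distance d=30): x=130/7 (≈18.5714) theta=2/7 (≈0.2857)
After 4 (thin lens f=32): x=130/7 (≈18.5714) theta=-33/112 (≈-0.2946)
z_focus = -x_out/theta_out = -(130/7)/(-33/112) = 2080/33 ≈ 63.0303
Rounded to 4 decimal places: z = 63.0303

Answer: 63.0303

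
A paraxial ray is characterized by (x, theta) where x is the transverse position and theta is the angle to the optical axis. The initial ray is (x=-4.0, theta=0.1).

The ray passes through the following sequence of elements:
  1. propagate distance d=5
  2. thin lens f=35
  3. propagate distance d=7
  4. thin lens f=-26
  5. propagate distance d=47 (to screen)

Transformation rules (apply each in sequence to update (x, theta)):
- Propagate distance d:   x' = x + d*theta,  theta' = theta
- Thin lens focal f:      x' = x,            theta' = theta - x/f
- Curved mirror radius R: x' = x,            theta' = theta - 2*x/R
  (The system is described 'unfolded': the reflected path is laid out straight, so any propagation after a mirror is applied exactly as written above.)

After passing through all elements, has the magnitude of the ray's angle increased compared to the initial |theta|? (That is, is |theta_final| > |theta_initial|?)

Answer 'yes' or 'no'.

Initial: x=-4.0000 theta=0.1000
After 1 (propagate distance d=5): x=-3.5000 theta=0.1000
After 2 (thin lens f=35): x=-3.5000 theta=0.2000
After 3 (propagate distance d=7): x=-2.1000 theta=0.2000
After 4 (thin lens f=-26): x=-2.1000 theta=31/260 (≈0.1192)
After 5 (propagate distance d=47 (to screen)): x=911/260 (≈3.5038) theta=31/260 (≈0.1192)
|theta_initial|=0.1000 |theta_final|=31/260 (≈0.1192) -> increased

Answer: yes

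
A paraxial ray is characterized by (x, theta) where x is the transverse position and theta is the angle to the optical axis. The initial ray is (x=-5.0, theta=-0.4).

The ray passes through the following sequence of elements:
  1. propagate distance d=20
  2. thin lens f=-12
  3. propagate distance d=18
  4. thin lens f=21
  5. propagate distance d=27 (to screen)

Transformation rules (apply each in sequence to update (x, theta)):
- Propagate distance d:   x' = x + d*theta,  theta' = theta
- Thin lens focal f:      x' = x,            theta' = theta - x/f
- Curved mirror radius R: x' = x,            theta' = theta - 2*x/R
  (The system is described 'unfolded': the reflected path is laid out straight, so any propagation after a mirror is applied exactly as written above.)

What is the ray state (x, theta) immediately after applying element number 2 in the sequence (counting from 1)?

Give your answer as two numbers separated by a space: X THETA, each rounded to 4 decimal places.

Answer: -13.0000 -1.4833

Derivation:
Initial: x=-5.0000 theta=-0.4000
After 1 (propagate distance d=20): x=-13.0000 theta=-0.4000
After 2 (thin lens f=-12): x=-13.0000 theta=-89/60 (≈-1.4833)
Rounded to 4 decimal places: x = -13.0000, theta = -1.4833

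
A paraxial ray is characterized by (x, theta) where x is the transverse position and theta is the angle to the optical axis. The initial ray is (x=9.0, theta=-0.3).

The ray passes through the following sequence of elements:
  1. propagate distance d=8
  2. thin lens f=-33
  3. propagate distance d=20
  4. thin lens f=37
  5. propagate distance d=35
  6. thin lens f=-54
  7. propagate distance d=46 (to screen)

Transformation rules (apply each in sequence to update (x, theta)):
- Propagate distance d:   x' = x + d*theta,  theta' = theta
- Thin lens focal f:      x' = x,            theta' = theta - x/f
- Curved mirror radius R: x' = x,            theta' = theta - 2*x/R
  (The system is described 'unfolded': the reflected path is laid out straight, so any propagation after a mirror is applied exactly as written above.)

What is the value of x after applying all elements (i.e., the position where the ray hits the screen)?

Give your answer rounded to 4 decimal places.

Initial: x=9.0000 theta=-0.3000
After 1 (propagate distance d=8): x=6.6000 theta=-0.3000
After 2 (thin lens f=-33): x=6.6000 theta=-0.1000
After 3 (propagate distance d=20): x=4.6000 theta=-0.1000
After 4 (thin lens f=37): x=4.6000 theta=-83/370 (≈-0.2243)
After 5 (propagate distance d=35): x=-1203/370 (≈-3.2514) theta=-83/370 (≈-0.2243)
After 6 (thin lens f=-54): x=-1203/370 (≈-3.2514) theta=-379/1332 (≈-0.2845)
After 7 (propagate distance d=46 (to screen)): x=-27206/1665 (≈-16.3399) theta=-379/1332 (≈-0.2845)
Rounded to 4 decimal places: x = -16.3399

Answer: -16.3399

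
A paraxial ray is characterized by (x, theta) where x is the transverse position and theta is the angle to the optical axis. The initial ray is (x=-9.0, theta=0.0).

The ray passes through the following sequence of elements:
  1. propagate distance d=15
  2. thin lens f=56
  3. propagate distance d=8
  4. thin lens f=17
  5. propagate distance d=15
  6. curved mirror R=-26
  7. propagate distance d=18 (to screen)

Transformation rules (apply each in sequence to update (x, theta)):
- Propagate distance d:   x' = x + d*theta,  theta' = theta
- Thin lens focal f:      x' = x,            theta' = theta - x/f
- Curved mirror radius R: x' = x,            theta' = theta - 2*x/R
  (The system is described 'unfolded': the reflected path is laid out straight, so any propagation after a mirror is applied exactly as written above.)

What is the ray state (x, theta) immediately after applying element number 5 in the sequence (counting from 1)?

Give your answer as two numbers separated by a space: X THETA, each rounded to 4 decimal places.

Initial: x=-9.0000 theta=0.0000
After 1 (propagate distance d=15): x=-9.0000 theta=0.0000
After 2 (thin lens f=56): x=-9.0000 theta=9/56 (≈0.1607)
After 3 (propagate distance d=8): x=-54/7 (≈-7.7143) theta=9/56 (≈0.1607)
After 4 (thin lens f=17): x=-54/7 (≈-7.7143) theta=585/952 (≈0.6145)
After 5 (propagate distance d=15): x=1431/952 (≈1.5032) theta=585/952 (≈0.6145)
Rounded to 4 decimal places: x = 1.5032, theta = 0.6145

Answer: 1.5032 0.6145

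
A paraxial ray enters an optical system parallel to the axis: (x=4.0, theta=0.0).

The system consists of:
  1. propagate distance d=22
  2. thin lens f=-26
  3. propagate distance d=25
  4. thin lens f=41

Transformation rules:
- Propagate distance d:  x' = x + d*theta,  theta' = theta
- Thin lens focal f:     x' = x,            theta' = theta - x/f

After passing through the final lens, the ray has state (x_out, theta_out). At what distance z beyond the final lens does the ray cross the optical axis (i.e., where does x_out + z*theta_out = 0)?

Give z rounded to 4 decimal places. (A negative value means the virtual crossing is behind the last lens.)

Initial: x=4.0000 theta=0.0000
After 1 (propagate distance d=22): x=4.0000 theta=0.0000
After 2 (thin lens f=-26): x=4.0000 theta=2/13 (≈0.1538)
After 3 (propagate distance d=25): x=102/13 (≈7.8462) theta=2/13 (≈0.1538)
After 4 (thin lens f=41): x=102/13 (≈7.8462) theta=-20/533 (≈-0.0375)
z_focus = -x_out/theta_out = -(102/13)/(-20/533) = 209.1000
Rounded to 4 decimal places: z = 209.1000

Answer: 209.1000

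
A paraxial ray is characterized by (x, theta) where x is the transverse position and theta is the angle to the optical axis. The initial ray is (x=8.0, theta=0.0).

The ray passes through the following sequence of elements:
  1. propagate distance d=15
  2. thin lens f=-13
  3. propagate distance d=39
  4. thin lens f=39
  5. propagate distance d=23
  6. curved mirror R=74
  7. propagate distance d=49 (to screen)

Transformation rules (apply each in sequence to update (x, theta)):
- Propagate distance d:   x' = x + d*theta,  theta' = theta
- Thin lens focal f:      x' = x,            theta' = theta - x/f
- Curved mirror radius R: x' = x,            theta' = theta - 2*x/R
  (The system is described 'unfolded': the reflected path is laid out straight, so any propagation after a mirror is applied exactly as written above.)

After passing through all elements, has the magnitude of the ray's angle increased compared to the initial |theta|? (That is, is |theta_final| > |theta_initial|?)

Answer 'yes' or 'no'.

Initial: x=8.0000 theta=0.0000
After 1 (propagate distance d=15): x=8.0000 theta=0.0000
After 2 (thin lens f=-13): x=8.0000 theta=8/13 (≈0.6154)
After 3 (propagate distance d=39): x=32.0000 theta=8/13 (≈0.6154)
After 4 (thin lens f=39): x=32.0000 theta=-8/39 (≈-0.2051)
After 5 (propagate distance d=23): x=1064/39 (≈27.2821) theta=-8/39 (≈-0.2051)
After 6 (curved mirror R=74): x=1064/39 (≈27.2821) theta=-1360/1443 (≈-0.9425)
After 7 (propagate distance d=49 (to screen)): x=-27272/1443 (≈-18.8995) theta=-1360/1443 (≈-0.9425)
|theta_initial|=0.0000 |theta_final|=1360/1443 (≈0.9425) -> increased

Answer: yes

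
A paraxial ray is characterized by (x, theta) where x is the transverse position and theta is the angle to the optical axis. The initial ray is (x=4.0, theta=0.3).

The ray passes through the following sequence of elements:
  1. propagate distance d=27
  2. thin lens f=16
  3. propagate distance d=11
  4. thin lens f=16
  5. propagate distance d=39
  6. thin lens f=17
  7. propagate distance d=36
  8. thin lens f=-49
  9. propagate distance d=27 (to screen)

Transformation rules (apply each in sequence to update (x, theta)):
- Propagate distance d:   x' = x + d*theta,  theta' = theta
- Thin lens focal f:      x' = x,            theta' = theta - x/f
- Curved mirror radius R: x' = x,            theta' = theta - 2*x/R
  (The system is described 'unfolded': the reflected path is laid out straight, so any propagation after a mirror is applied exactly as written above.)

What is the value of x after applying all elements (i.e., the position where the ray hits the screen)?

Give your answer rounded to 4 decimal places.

Answer: 18.4629

Derivation:
Initial: x=4.0000 theta=0.3000
After 1 (propagate distance d=27): x=12.1000 theta=0.3000
After 2 (thin lens f=16): x=12.1000 theta=-73/160 (≈-0.4563)
After 3 (propagate distance d=11): x=1133/160 (≈7.0813) theta=-73/160 (≈-0.4563)
After 4 (thin lens f=16): x=1133/160 (≈7.0813) theta=-2301/2560 (≈-0.8988)
After 5 (propagate distance d=39): x=-71611/2560 (≈-27.9730) theta=-2301/2560 (≈-0.8988)
After 6 (thin lens f=17): x=-71611/2560 (≈-27.9730) theta=16247/21760 (≈0.7466)
After 7 (propagate distance d=36): x=-47603/43520 (≈-1.0938) theta=16247/21760 (≈0.7466)
After 8 (thin lens f=-49): x=-47603/43520 (≈-1.0938) theta=90859/125440 (≈0.7243)
After 9 (propagate distance d=27 (to screen)): x=19685867/1066240 (≈18.4629) theta=90859/125440 (≈0.7243)
Rounded to 4 decimal places: x = 18.4629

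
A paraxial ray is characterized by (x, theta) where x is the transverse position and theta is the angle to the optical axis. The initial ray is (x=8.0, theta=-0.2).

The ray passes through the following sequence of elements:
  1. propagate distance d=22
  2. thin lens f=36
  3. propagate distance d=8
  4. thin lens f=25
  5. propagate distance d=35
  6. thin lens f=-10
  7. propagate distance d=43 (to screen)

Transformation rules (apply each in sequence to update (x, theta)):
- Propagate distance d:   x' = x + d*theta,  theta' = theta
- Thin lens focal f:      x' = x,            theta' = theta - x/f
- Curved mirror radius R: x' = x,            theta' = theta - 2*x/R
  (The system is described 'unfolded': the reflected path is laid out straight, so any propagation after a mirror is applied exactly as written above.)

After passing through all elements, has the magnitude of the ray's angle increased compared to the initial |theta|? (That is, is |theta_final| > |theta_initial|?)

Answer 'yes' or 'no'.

Answer: yes

Derivation:
Initial: x=8.0000 theta=-0.2000
After 1 (propagate distance d=22): x=3.6000 theta=-0.2000
After 2 (thin lens f=36): x=3.6000 theta=-0.3000
After 3 (propagate distance d=8): x=1.2000 theta=-0.3000
After 4 (thin lens f=25): x=1.2000 theta=-0.3480
After 5 (propagate distance d=35): x=-10.9800 theta=-0.3480
After 6 (thin lens f=-10): x=-10.9800 theta=-1.4460
After 7 (propagate distance d=43 (to screen)): x=-73.1580 theta=-1.4460
|theta_initial|=0.2000 |theta_final|=1.4460 -> increased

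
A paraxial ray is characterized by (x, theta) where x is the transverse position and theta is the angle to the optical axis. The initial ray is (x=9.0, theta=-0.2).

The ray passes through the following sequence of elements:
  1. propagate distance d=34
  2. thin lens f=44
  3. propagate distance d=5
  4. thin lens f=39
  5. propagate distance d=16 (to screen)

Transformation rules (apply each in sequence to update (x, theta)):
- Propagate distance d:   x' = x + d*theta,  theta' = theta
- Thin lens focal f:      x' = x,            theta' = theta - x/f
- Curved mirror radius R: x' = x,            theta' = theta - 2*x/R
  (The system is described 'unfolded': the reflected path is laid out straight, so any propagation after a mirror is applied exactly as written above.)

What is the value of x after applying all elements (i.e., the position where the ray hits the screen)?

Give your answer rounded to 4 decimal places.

Initial: x=9.0000 theta=-0.2000
After 1 (propagate distance d=34): x=2.2000 theta=-0.2000
After 2 (thin lens f=44): x=2.2000 theta=-0.2500
After 3 (propagate distance d=5): x=0.9500 theta=-0.2500
After 4 (thin lens f=39): x=0.9500 theta=-107/390 (≈-0.2744)
After 5 (propagate distance d=16 (to screen)): x=-2683/780 (≈-3.4397) theta=-107/390 (≈-0.2744)
Rounded to 4 decimal places: x = -3.4397

Answer: -3.4397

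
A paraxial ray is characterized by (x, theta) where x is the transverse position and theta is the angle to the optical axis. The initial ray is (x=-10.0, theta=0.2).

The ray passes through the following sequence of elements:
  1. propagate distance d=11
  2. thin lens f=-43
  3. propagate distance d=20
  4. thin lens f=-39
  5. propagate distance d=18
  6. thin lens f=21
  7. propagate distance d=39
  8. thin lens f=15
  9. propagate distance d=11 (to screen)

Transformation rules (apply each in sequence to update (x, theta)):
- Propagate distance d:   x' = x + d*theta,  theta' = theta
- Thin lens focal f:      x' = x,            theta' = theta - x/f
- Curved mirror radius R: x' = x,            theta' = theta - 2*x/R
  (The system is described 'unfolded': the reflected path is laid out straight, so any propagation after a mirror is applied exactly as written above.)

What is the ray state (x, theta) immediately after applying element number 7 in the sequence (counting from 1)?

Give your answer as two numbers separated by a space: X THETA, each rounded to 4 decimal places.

Answer: 2.3159 0.3292

Derivation:
Initial: x=-10.0000 theta=0.2000
After 1 (propagate distance d=11): x=-7.8000 theta=0.2000
After 2 (thin lens f=-43): x=-7.8000 theta=4/215 (≈0.0186)
After 3 (propagate distance d=20): x=-1597/215 (≈-7.4279) theta=4/215 (≈0.0186)
After 4 (thin lens f=-39): x=-1597/215 (≈-7.4279) theta=-1441/8385 (≈-0.1719)
After 5 (propagate distance d=18): x=-29407/2795 (≈-10.5213) theta=-1441/8385 (≈-0.1719)
After 6 (thin lens f=21): x=-29407/2795 (≈-10.5213) theta=184/559 (≈0.3292)
After 7 (propagate distance d=39): x=6473/2795 (≈2.3159) theta=184/559 (≈0.3292)
Rounded to 4 decimal places: x = 2.3159, theta = 0.3292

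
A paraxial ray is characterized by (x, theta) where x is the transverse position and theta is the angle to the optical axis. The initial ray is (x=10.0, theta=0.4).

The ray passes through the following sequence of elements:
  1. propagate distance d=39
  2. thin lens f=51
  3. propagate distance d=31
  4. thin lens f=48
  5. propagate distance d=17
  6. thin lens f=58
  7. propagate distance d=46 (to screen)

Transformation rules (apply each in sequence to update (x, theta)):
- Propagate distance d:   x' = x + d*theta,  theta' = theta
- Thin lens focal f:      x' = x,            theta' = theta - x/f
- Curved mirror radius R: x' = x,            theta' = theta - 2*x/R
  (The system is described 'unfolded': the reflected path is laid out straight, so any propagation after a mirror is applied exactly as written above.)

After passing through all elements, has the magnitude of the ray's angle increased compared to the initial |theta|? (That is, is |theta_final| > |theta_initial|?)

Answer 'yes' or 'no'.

Initial: x=10.0000 theta=0.4000
After 1 (propagate distance d=39): x=25.6000 theta=0.4000
After 2 (thin lens f=51): x=25.6000 theta=-26/255 (≈-0.1020)
After 3 (propagate distance d=31): x=5722/255 (≈22.4392) theta=-26/255 (≈-0.1020)
After 4 (thin lens f=48): x=5722/255 (≈22.4392) theta=-41/72 (≈-0.5694)
After 5 (propagate distance d=17): x=78083/6120 (≈12.7587) theta=-41/72 (≈-0.5694)
After 6 (thin lens f=58): x=78083/6120 (≈12.7587) theta=-280213/354960 (≈-0.7894)
After 7 (propagate distance d=46 (to screen)): x=-1045123/44370 (≈-23.5547) theta=-280213/354960 (≈-0.7894)
|theta_initial|=0.4000 |theta_final|=280213/354960 (≈0.7894) -> increased

Answer: yes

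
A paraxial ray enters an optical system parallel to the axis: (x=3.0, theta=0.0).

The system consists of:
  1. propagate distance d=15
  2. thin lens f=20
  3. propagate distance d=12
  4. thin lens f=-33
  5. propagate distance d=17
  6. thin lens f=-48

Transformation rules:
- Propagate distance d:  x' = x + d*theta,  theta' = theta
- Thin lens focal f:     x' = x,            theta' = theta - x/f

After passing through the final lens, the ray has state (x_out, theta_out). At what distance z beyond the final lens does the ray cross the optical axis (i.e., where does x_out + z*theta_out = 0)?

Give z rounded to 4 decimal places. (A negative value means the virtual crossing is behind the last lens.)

Initial: x=3.0000 theta=0.0000
After 1 (propagate distance d=15): x=3.0000 theta=0.0000
After 2 (thin lens f=20): x=3.0000 theta=-0.1500
After 3 (propagate distance d=12): x=1.2000 theta=-0.1500
After 4 (thin lens f=-33): x=1.2000 theta=-5/44 (≈-0.1136)
After 5 (propagate distance d=17): x=-161/220 (≈-0.7318) theta=-5/44 (≈-0.1136)
After 6 (thin lens f=-48): x=-161/220 (≈-0.7318) theta=-1361/10560 (≈-0.1289)
z_focus = -x_out/theta_out = -(-161/220)/(-1361/10560) = -7728/1361 ≈ -5.6782
Rounded to 4 decimal places: z = -5.6782

Answer: -5.6782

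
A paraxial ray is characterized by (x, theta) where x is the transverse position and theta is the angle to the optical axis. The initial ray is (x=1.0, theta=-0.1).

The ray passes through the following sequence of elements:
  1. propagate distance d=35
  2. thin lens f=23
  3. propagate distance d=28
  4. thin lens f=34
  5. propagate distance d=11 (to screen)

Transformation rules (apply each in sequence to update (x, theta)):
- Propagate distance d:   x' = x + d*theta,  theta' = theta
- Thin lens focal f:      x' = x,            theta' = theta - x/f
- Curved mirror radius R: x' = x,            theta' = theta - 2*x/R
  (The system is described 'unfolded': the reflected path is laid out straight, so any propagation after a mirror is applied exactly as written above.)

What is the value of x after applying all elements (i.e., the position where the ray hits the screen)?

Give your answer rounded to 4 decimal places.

Initial: x=1.0000 theta=-0.1000
After 1 (propagate distance d=35): x=-2.5000 theta=-0.1000
After 2 (thin lens f=23): x=-2.5000 theta=1/115 (≈0.0087)
After 3 (propagate distance d=28): x=-519/230 (≈-2.2565) theta=1/115 (≈0.0087)
After 4 (thin lens f=34): x=-519/230 (≈-2.2565) theta=587/7820 (≈0.0751)
After 5 (propagate distance d=11 (to screen)): x=-11189/7820 (≈-1.4308) theta=587/7820 (≈0.0751)
Rounded to 4 decimal places: x = -1.4308

Answer: -1.4308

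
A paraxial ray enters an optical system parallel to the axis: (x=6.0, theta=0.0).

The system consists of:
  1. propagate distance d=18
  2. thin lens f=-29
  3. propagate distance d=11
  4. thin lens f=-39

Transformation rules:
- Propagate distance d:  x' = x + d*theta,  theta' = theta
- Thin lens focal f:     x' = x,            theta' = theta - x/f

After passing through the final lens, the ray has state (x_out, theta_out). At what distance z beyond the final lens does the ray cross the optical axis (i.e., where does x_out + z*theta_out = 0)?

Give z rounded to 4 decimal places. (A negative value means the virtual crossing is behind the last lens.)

Answer: -19.7468

Derivation:
Initial: x=6.0000 theta=0.0000
After 1 (propagate distance d=18): x=6.0000 theta=0.0000
After 2 (thin lens f=-29): x=6.0000 theta=6/29 (≈0.2069)
After 3 (propagate distance d=11): x=240/29 (≈8.2759) theta=6/29 (≈0.2069)
After 4 (thin lens f=-39): x=240/29 (≈8.2759) theta=158/377 (≈0.4191)
z_focus = -x_out/theta_out = -(240/29)/(158/377) = -1560/79 ≈ -19.7468
Rounded to 4 decimal places: z = -19.7468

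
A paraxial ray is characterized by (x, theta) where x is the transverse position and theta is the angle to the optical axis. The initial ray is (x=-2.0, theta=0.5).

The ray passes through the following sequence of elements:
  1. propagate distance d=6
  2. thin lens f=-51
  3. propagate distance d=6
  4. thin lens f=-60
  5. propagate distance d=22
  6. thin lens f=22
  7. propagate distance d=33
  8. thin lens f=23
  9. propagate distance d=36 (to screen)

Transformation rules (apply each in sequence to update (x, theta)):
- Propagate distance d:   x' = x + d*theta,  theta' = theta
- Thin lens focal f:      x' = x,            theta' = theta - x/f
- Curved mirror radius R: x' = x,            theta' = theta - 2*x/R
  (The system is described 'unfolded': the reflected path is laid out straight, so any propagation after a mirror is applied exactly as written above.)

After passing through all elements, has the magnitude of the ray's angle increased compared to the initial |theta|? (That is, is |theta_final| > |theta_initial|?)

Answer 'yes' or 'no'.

Initial: x=-2.0000 theta=0.5000
After 1 (propagate distance d=6): x=1.0000 theta=0.5000
After 2 (thin lens f=-51): x=1.0000 theta=53/102 (≈0.5196)
After 3 (propagate distance d=6): x=70/17 (≈4.1176) theta=53/102 (≈0.5196)
After 4 (thin lens f=-60): x=70/17 (≈4.1176) theta=10/17 (≈0.5882)
After 5 (propagate distance d=22): x=290/17 (≈17.0588) theta=10/17 (≈0.5882)
After 6 (thin lens f=22): x=290/17 (≈17.0588) theta=-35/187 (≈-0.1872)
After 7 (propagate distance d=33): x=185/17 (≈10.8824) theta=-35/187 (≈-0.1872)
After 8 (thin lens f=23): x=185/17 (≈10.8824) theta=-2840/4301 (≈-0.6603)
After 9 (propagate distance d=36 (to screen)): x=-55435/4301 (≈-12.8889) theta=-2840/4301 (≈-0.6603)
|theta_initial|=0.5000 |theta_final|=2840/4301 (≈0.6603) -> increased

Answer: yes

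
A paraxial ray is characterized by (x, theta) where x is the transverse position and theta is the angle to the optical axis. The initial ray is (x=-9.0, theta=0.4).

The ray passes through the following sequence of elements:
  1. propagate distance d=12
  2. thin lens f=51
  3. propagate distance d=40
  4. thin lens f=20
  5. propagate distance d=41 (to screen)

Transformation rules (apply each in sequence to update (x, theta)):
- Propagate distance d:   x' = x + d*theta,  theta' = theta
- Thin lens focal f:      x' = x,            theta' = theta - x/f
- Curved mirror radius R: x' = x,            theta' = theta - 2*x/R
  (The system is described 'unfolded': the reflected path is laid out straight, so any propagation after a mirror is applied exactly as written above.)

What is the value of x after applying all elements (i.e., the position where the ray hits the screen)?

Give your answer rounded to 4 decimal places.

Initial: x=-9.0000 theta=0.4000
After 1 (propagate distance d=12): x=-4.2000 theta=0.4000
After 2 (thin lens f=51): x=-4.2000 theta=41/85 (≈0.4824)
After 3 (propagate distance d=40): x=1283/85 (≈15.0941) theta=41/85 (≈0.4824)
After 4 (thin lens f=20): x=1283/85 (≈15.0941) theta=-463/1700 (≈-0.2724)
After 5 (propagate distance d=41 (to screen)): x=6677/1700 (≈3.9276) theta=-463/1700 (≈-0.2724)
Rounded to 4 decimal places: x = 3.9276

Answer: 3.9276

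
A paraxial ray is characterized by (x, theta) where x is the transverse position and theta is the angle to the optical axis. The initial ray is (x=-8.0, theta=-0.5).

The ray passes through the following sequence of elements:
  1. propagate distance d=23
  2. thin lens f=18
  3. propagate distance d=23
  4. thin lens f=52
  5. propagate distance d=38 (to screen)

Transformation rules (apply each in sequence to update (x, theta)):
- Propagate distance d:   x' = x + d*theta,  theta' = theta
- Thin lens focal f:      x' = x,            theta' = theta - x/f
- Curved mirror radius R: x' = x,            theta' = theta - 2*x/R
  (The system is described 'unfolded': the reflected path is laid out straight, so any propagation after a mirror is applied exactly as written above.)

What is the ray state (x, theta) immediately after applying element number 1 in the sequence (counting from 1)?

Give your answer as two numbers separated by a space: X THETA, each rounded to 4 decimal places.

Answer: -19.5000 -0.5000

Derivation:
Initial: x=-8.0000 theta=-0.5000
After 1 (propagate distance d=23): x=-19.5000 theta=-0.5000
Rounded to 4 decimal places: x = -19.5000, theta = -0.5000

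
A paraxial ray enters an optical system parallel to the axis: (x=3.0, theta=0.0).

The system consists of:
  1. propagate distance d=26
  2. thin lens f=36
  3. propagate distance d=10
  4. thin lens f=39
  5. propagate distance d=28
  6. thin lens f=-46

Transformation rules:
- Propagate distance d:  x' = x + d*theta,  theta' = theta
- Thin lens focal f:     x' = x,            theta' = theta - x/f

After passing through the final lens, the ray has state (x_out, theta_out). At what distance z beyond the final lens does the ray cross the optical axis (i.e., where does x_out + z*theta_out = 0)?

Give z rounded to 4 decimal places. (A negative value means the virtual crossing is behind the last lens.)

Initial: x=3.0000 theta=0.0000
After 1 (propagate distance d=26): x=3.0000 theta=0.0000
After 2 (thin lens f=36): x=3.0000 theta=-1/12 (≈-0.0833)
After 3 (propagate distance d=10): x=13/6 (≈2.1667) theta=-1/12 (≈-0.0833)
After 4 (thin lens f=39): x=13/6 (≈2.1667) theta=-5/36 (≈-0.1389)
After 5 (propagate distance d=28): x=-31/18 (≈-1.7222) theta=-5/36 (≈-0.1389)
After 6 (thin lens f=-46): x=-31/18 (≈-1.7222) theta=-73/414 (≈-0.1763)
z_focus = -x_out/theta_out = -(-31/18)/(-73/414) = -713/73 ≈ -9.7671
Rounded to 4 decimal places: z = -9.7671

Answer: -9.7671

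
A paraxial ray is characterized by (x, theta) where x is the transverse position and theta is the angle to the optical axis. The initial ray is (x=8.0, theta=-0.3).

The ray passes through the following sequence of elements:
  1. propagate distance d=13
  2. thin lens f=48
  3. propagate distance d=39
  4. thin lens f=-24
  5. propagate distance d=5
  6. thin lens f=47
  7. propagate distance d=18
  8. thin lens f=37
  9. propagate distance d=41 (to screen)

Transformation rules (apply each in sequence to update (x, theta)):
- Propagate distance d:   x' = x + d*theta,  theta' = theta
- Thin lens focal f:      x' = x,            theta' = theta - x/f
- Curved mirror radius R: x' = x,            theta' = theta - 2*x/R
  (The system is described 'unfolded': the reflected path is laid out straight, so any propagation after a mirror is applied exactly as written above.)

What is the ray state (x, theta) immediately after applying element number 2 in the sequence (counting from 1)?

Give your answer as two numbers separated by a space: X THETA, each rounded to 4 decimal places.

Initial: x=8.0000 theta=-0.3000
After 1 (propagate distance d=13): x=4.1000 theta=-0.3000
After 2 (thin lens f=48): x=4.1000 theta=-37/96 (≈-0.3854)
Rounded to 4 decimal places: x = 4.1000, theta = -0.3854

Answer: 4.1000 -0.3854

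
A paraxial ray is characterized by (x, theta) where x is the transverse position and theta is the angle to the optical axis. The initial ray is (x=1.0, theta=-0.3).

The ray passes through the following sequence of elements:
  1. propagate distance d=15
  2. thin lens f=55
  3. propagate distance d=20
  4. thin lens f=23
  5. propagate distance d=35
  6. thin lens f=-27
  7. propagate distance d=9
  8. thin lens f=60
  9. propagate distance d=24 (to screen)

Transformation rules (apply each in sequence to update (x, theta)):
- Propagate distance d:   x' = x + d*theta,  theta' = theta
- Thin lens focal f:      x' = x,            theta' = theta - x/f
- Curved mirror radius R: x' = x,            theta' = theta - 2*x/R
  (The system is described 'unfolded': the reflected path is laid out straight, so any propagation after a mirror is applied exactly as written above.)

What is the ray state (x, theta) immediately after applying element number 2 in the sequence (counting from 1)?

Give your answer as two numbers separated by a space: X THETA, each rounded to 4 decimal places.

Initial: x=1.0000 theta=-0.3000
After 1 (propagate distance d=15): x=-3.5000 theta=-0.3000
After 2 (thin lens f=55): x=-3.5000 theta=-13/55 (≈-0.2364)
Rounded to 4 decimal places: x = -3.5000, theta = -0.2364

Answer: -3.5000 -0.2364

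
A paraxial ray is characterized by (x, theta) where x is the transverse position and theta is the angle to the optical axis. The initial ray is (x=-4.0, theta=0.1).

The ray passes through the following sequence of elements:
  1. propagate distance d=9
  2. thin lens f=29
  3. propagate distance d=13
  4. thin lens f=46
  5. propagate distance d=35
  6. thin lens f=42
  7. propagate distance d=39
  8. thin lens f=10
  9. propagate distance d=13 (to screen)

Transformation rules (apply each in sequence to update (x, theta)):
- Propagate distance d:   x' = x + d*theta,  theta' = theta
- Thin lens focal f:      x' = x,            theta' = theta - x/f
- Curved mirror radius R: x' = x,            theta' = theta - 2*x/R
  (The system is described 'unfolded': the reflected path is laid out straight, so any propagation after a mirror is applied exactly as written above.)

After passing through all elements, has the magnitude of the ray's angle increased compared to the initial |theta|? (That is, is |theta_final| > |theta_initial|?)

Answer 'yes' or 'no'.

Answer: yes

Derivation:
Initial: x=-4.0000 theta=0.1000
After 1 (propagate distance d=9): x=-3.1000 theta=0.1000
After 2 (thin lens f=29): x=-3.1000 theta=6/29 (≈0.2069)
After 3 (propagate distance d=13): x=-119/290 (≈-0.4103) theta=6/29 (≈0.2069)
After 4 (thin lens f=46): x=-119/290 (≈-0.4103) theta=2879/13340 (≈0.2158)
After 5 (propagate distance d=35): x=95291/13340 (≈7.1433) theta=2879/13340 (≈0.2158)
After 6 (thin lens f=42): x=95291/13340 (≈7.1433) theta=3661/80040 (≈0.0457)
After 7 (propagate distance d=39): x=47635/5336 (≈8.9271) theta=3661/80040 (≈0.0457)
After 8 (thin lens f=10): x=47635/5336 (≈8.9271) theta=-135583/160080 (≈-0.8470)
After 9 (propagate distance d=13 (to screen)): x=-11501/5520 (≈-2.0835) theta=-135583/160080 (≈-0.8470)
|theta_initial|=0.1000 |theta_final|=135583/160080 (≈0.8470) -> increased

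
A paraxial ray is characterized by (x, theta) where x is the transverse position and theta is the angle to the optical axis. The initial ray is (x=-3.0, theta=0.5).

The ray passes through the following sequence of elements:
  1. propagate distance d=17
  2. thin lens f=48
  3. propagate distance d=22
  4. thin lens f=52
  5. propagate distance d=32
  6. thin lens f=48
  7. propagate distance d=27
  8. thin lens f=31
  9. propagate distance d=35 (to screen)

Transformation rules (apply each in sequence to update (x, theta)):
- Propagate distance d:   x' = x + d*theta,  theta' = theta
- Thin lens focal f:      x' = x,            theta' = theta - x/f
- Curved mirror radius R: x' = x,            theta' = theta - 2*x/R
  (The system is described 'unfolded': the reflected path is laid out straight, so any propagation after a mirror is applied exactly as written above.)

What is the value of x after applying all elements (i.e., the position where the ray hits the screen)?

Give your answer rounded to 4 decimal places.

Answer: -10.2389

Derivation:
Initial: x=-3.0000 theta=0.5000
After 1 (propagate distance d=17): x=5.5000 theta=0.5000
After 2 (thin lens f=48): x=5.5000 theta=37/96 (≈0.3854)
After 3 (propagate distance d=22): x=671/48 (≈13.9792) theta=37/96 (≈0.3854)
After 4 (thin lens f=52): x=671/48 (≈13.9792) theta=97/832 (≈0.1166)
After 5 (propagate distance d=32): x=11051/624 (≈17.7099) theta=97/832 (≈0.1166)
After 6 (thin lens f=48): x=11051/624 (≈17.7099) theta=-7559/29952 (≈-0.2524)
After 7 (propagate distance d=27): x=108785/9984 (≈10.8959) theta=-7559/29952 (≈-0.2524)
After 8 (thin lens f=31): x=108785/9984 (≈10.8959) theta=-140171/232128 (≈-0.6039)
After 9 (propagate distance d=35 (to screen)): x=-9506935/928512 (≈-10.2389) theta=-140171/232128 (≈-0.6039)
Rounded to 4 decimal places: x = -10.2389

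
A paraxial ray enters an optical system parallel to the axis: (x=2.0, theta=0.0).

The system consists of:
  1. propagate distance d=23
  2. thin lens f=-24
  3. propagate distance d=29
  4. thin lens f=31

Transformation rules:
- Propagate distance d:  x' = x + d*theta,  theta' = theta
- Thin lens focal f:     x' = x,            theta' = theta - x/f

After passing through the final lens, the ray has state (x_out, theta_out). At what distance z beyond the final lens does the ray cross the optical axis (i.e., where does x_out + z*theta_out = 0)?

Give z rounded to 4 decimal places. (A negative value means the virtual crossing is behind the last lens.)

Initial: x=2.0000 theta=0.0000
After 1 (propagate distance d=23): x=2.0000 theta=0.0000
After 2 (thin lens f=-24): x=2.0000 theta=1/12 (≈0.0833)
After 3 (propagate distance d=29): x=53/12 (≈4.4167) theta=1/12 (≈0.0833)
After 4 (thin lens f=31): x=53/12 (≈4.4167) theta=-11/186 (≈-0.0591)
z_focus = -x_out/theta_out = -(53/12)/(-11/186) = 1643/22 ≈ 74.6818
Rounded to 4 decimal places: z = 74.6818

Answer: 74.6818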